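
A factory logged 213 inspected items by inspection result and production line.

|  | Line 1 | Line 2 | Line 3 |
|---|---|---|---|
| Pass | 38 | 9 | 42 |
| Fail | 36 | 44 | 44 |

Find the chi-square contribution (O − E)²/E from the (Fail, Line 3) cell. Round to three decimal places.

0.735

Row total (Fail) = 124; column total (Line 3) = 86; N = 213.
Expected count E = 124 × 86 / 213 = 50.0657.
Contribution = (O − E)²/E = (44 − 50.0657)² / 50.0657 = 0.735.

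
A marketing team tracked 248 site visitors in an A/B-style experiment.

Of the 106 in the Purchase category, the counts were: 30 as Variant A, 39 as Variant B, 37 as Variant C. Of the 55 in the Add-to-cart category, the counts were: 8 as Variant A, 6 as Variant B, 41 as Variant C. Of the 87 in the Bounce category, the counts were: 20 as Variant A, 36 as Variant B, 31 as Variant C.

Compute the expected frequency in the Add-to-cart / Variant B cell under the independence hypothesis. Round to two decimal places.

17.96

Row total (Add-to-cart) = 55; column total (Variant B) = 81; grand total N = 248.
Expected count = (row total × column total) / N = 55 × 81 / 248 = 17.96.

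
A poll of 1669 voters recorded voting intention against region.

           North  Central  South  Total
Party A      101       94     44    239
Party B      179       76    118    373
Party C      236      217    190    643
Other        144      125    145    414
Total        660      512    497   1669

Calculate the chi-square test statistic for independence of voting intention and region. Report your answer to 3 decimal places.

Grand total N = 1669.
Expected counts (row total × column total / N):
  Party A, North: 239×660/1669 = 94.5117
  Party A, Central: 239×512/1669 = 73.3182
  Party A, South: 239×497/1669 = 71.1702
  Party B, North: 373×660/1669 = 147.5015
  Party B, Central: 373×512/1669 = 114.4254
  Party B, South: 373×497/1669 = 111.0731
  Party C, North: 643×660/1669 = 254.2720
  Party C, Central: 643×512/1669 = 197.2534
  Party C, South: 643×497/1669 = 191.4745
  Other, North: 414×660/1669 = 163.7148
  Other, Central: 414×512/1669 = 127.0030
  Other, South: 414×497/1669 = 123.2822
Contributions (O − E)²/E:
  (101 − 94.5117)²/94.5117 = 0.4454
  (94 − 73.3182)²/73.3182 = 5.8340
  (44 − 71.1702)²/71.1702 = 10.3726
  (179 − 147.5015)²/147.5015 = 6.7264
  (76 − 114.4254)²/114.4254 = 12.9037
  (118 − 111.0731)²/111.0731 = 0.4320
  (236 − 254.2720)²/254.2720 = 1.3130
  (217 − 197.2534)²/197.2534 = 1.9768
  (190 − 191.4745)²/191.4745 = 0.0114
  (144 − 163.7148)²/163.7148 = 2.3741
  (125 − 127.0030)²/127.0030 = 0.0316
  (145 − 123.2822)²/123.2822 = 3.8259
χ² = 0.4454 + 5.8340 + 10.3726 + 6.7264 + 12.9037 + 0.4320 + 1.3130 + 1.9768 + 0.0114 + 2.3741 + 0.0316 + 3.8259 = 46.247

46.247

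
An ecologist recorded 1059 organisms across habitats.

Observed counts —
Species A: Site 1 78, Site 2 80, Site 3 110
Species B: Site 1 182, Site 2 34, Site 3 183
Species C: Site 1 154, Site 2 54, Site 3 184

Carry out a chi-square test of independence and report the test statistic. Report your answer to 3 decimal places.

Row totals: 268, 399, 392. Column totals: 414, 168, 477. Grand total N = 1059.
Expected counts (row total × column total / N):
  Species A, Site 1: 268×414/1059 = 104.7705
  Species A, Site 2: 268×168/1059 = 42.5156
  Species A, Site 3: 268×477/1059 = 120.7139
  Species B, Site 1: 399×414/1059 = 155.9830
  Species B, Site 2: 399×168/1059 = 63.2975
  Species B, Site 3: 399×477/1059 = 179.7195
  Species C, Site 1: 392×414/1059 = 153.2465
  Species C, Site 2: 392×168/1059 = 62.1870
  Species C, Site 3: 392×477/1059 = 176.5666
Contributions (O − E)²/E:
  (78 − 104.7705)²/104.7705 = 6.8403
  (80 − 42.5156)²/42.5156 = 33.0486
  (110 − 120.7139)²/120.7139 = 0.9509
  (182 − 155.9830)²/155.9830 = 4.3395
  (34 − 63.2975)²/63.2975 = 13.5605
  (183 − 179.7195)²/179.7195 = 0.0599
  (154 − 153.2465)²/153.2465 = 0.0037
  (54 − 62.1870)²/62.1870 = 1.0778
  (184 − 176.5666)²/176.5666 = 0.3129
χ² = 6.8403 + 33.0486 + 0.9509 + 4.3395 + 13.5605 + 0.0599 + 0.0037 + 1.0778 + 0.3129 = 60.194

60.194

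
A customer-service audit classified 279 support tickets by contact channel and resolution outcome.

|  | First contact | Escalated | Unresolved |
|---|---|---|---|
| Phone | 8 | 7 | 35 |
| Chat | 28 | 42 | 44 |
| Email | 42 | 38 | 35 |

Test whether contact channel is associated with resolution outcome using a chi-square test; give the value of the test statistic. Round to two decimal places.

25.67

Row totals: 50, 114, 115. Column totals: 78, 87, 114. Grand total N = 279.
Expected counts (row total × column total / N):
  Phone, First contact: 50×78/279 = 13.978
  Phone, Escalated: 50×87/279 = 15.591
  Phone, Unresolved: 50×114/279 = 20.430
  Chat, First contact: 114×78/279 = 31.871
  Chat, Escalated: 114×87/279 = 35.548
  Chat, Unresolved: 114×114/279 = 46.581
  Email, First contact: 115×78/279 = 32.151
  Email, Escalated: 115×87/279 = 35.860
  Email, Unresolved: 115×114/279 = 46.989
Contributions (O − E)²/E:
  (8 − 13.978)²/13.978 = 2.5566
  (7 − 15.591)²/15.591 = 4.7338
  (35 − 20.430)²/20.430 = 10.3908
  (28 − 31.871)²/31.871 = 0.4702
  (42 − 35.548)²/35.548 = 1.1710
  (44 − 46.581)²/46.581 = 0.1430
  (42 − 32.151)²/32.151 = 3.0171
  (38 − 35.860)²/35.860 = 0.1277
  (35 − 46.989)²/46.989 = 3.0589
χ² = 2.5566 + 4.7338 + 10.3908 + 0.4702 + 1.1710 + 0.1430 + 3.0171 + 0.1277 + 3.0589 = 25.67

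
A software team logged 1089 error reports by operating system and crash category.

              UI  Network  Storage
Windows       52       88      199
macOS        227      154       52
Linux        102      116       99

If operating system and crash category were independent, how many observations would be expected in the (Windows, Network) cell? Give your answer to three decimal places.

111.444

Row total (Windows) = 339; column total (Network) = 358; grand total N = 1089.
Expected count = (row total × column total) / N = 339 × 358 / 1089 = 111.444.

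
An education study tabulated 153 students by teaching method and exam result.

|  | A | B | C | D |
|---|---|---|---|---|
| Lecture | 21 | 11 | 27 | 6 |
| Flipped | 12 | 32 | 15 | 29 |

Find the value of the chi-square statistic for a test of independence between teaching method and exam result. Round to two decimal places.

Row totals: 65, 88. Column totals: 33, 43, 42, 35. Grand total N = 153.
Expected counts (row total × column total / N):
  Lecture, A: 65×33/153 = 14.020
  Lecture, B: 65×43/153 = 18.268
  Lecture, C: 65×42/153 = 17.843
  Lecture, D: 65×35/153 = 14.869
  Flipped, A: 88×33/153 = 18.980
  Flipped, B: 88×43/153 = 24.732
  Flipped, C: 88×42/153 = 24.157
  Flipped, D: 88×35/153 = 20.131
Contributions (O − E)²/E:
  (21 − 14.020)²/14.020 = 3.4751
  (11 − 18.268)²/18.268 = 2.8916
  (27 − 17.843)²/17.843 = 4.6994
  (6 − 14.869)²/14.869 = 5.2901
  (12 − 18.980)²/18.980 = 2.5669
  (32 − 24.732)²/24.732 = 2.1358
  (15 − 24.157)²/24.157 = 3.4711
  (29 − 20.131)²/20.131 = 3.9074
χ² = 3.4751 + 2.8916 + 4.6994 + 5.2901 + 2.5669 + 2.1358 + 3.4711 + 3.9074 = 28.44

28.44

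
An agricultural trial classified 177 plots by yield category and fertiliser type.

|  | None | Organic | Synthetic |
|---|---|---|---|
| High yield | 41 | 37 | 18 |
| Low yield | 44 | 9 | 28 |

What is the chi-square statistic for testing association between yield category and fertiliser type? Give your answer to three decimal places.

Row totals: 96, 81. Column totals: 85, 46, 46. Grand total N = 177.
Expected counts (row total × column total / N):
  High yield, None: 96×85/177 = 46.1017
  High yield, Organic: 96×46/177 = 24.9492
  High yield, Synthetic: 96×46/177 = 24.9492
  Low yield, None: 81×85/177 = 38.8983
  Low yield, Organic: 81×46/177 = 21.0508
  Low yield, Synthetic: 81×46/177 = 21.0508
Contributions (O − E)²/E:
  (41 − 46.1017)²/46.1017 = 0.5646
  (37 − 24.9492)²/24.9492 = 5.8207
  (18 − 24.9492)²/24.9492 = 1.9356
  (44 − 38.8983)²/38.8983 = 0.6691
  (9 − 21.0508)²/21.0508 = 6.8986
  (28 − 21.0508)²/21.0508 = 2.2940
χ² = 0.5646 + 5.8207 + 1.9356 + 0.6691 + 6.8986 + 2.2940 = 18.183

18.183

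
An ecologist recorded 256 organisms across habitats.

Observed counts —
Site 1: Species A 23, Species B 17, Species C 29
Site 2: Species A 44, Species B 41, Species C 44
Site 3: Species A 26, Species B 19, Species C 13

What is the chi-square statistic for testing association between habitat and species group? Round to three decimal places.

Row totals: 69, 129, 58. Column totals: 93, 77, 86. Grand total N = 256.
Expected counts (row total × column total / N):
  Site 1, Species A: 69×93/256 = 25.0664
  Site 1, Species B: 69×77/256 = 20.7539
  Site 1, Species C: 69×86/256 = 23.1797
  Site 2, Species A: 129×93/256 = 46.8633
  Site 2, Species B: 129×77/256 = 38.8008
  Site 2, Species C: 129×86/256 = 43.3359
  Site 3, Species A: 58×93/256 = 21.0703
  Site 3, Species B: 58×77/256 = 17.4453
  Site 3, Species C: 58×86/256 = 19.4844
Contributions (O − E)²/E:
  (23 − 25.0664)²/25.0664 = 0.1703
  (17 − 20.7539)²/20.7539 = 0.6790
  (29 − 23.1797)²/23.1797 = 1.4614
  (44 − 46.8633)²/46.8633 = 0.1749
  (41 − 38.8008)²/38.8008 = 0.1246
  (44 − 43.3359)²/43.3359 = 0.0102
  (26 − 21.0703)²/21.0703 = 1.1534
  (19 − 17.4453)²/17.4453 = 0.1386
  (13 − 19.4844)²/19.4844 = 2.1580
χ² = 0.1703 + 0.6790 + 1.4614 + 0.1749 + 0.1246 + 0.0102 + 1.1534 + 0.1386 + 2.1580 = 6.070

6.070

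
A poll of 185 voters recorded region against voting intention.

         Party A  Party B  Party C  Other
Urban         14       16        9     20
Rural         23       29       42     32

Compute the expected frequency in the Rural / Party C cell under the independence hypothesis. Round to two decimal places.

34.74

Row total (Rural) = 126; column total (Party C) = 51; grand total N = 185.
Expected count = (row total × column total) / N = 126 × 51 / 185 = 34.74.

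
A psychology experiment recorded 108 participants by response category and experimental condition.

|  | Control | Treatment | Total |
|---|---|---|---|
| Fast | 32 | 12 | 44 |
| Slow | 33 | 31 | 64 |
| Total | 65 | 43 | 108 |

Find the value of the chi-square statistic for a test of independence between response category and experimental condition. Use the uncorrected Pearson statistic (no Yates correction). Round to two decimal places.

4.87

Grand total N = 108.
Expected counts (row total × column total / N):
  Fast, Control: 44×65/108 = 26.4815
  Fast, Treatment: 44×43/108 = 17.5185
  Slow, Control: 64×65/108 = 38.5185
  Slow, Treatment: 64×43/108 = 25.4815
Contributions (O − E)²/E:
  (32 − 26.4815)²/26.4815 = 1.1500
  (12 − 17.5185)²/17.5185 = 1.7384
  (33 − 38.5185)²/38.5185 = 0.7906
  (31 − 25.4815)²/25.4815 = 1.1951
χ² = 1.1500 + 1.7384 + 0.7906 + 1.1951 = 4.87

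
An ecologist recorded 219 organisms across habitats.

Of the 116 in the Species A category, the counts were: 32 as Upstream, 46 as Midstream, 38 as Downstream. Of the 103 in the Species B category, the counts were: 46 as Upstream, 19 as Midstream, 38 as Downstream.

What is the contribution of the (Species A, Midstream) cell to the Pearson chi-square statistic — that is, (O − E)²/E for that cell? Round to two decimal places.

Row total (Species A) = 116; column total (Midstream) = 65; N = 219.
Expected count E = 116 × 65 / 219 = 34.429.
Contribution = (O − E)²/E = (46 − 34.429)² / 34.429 = 3.89.

3.89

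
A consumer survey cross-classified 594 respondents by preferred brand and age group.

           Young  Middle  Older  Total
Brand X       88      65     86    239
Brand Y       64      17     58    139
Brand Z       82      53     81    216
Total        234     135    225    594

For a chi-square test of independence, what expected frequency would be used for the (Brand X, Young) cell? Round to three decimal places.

Row total (Brand X) = 239; column total (Young) = 234; grand total N = 594.
Expected count = (row total × column total) / N = 239 × 234 / 594 = 94.152.

94.152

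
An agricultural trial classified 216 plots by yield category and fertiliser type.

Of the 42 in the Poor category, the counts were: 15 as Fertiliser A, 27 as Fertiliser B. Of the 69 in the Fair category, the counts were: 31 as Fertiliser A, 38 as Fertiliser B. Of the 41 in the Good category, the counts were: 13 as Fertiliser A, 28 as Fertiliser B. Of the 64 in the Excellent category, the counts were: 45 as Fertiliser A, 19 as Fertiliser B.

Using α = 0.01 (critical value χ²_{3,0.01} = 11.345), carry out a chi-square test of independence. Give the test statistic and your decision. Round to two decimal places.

19.92; reject H₀

Row totals: 42, 69, 41, 64. Column totals: 104, 112. Grand total N = 216.
Expected counts (row total × column total / N):
  Poor, Fertiliser A: 42×104/216 = 20.222
  Poor, Fertiliser B: 42×112/216 = 21.778
  Fair, Fertiliser A: 69×104/216 = 33.222
  Fair, Fertiliser B: 69×112/216 = 35.778
  Good, Fertiliser A: 41×104/216 = 19.741
  Good, Fertiliser B: 41×112/216 = 21.259
  Excellent, Fertiliser A: 64×104/216 = 30.815
  Excellent, Fertiliser B: 64×112/216 = 33.185
Contributions (O − E)²/E:
  (15 − 20.222)²/20.222 = 1.3485
  (27 − 21.778)²/21.778 = 1.2521
  (31 − 33.222)²/33.222 = 0.1486
  (38 − 35.778)²/35.778 = 0.1380
  (13 − 19.741)²/19.741 = 2.3019
  (28 − 21.259)²/21.259 = 2.1375
  (45 − 30.815)²/30.815 = 6.5297
  (19 − 33.185)²/33.185 = 6.0634
χ² = 1.3485 + 1.2521 + 0.1486 + 0.1380 + 2.3019 + 2.1375 + 6.5297 + 6.0634 = 19.92
df = (4−1)(2−1) = 3. Since 19.92 > 11.345, reject the null hypothesis of independence at α = 0.01.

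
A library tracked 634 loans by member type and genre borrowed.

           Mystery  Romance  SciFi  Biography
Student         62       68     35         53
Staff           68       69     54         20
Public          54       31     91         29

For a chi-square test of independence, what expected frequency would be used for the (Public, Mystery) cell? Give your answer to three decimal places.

Row total (Public) = 205; column total (Mystery) = 184; grand total N = 634.
Expected count = (row total × column total) / N = 205 × 184 / 634 = 59.495.

59.495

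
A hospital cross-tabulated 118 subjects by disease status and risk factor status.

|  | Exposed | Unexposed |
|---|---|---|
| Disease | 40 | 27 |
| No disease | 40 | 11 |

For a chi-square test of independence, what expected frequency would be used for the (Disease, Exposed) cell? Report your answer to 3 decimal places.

Row total (Disease) = 67; column total (Exposed) = 80; grand total N = 118.
Expected count = (row total × column total) / N = 67 × 80 / 118 = 45.424.

45.424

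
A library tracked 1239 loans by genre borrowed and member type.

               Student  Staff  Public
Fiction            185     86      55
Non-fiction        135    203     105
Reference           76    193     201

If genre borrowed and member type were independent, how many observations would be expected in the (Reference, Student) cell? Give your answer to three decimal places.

150.218

Row total (Reference) = 470; column total (Student) = 396; grand total N = 1239.
Expected count = (row total × column total) / N = 470 × 396 / 1239 = 150.218.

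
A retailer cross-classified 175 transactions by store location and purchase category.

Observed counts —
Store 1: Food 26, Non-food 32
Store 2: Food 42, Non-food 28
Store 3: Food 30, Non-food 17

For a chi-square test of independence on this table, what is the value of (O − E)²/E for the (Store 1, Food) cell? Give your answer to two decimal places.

1.29

Row total (Store 1) = 58; column total (Food) = 98; N = 175.
Expected count E = 58 × 98 / 175 = 32.480.
Contribution = (O − E)²/E = (26 − 32.480)² / 32.480 = 1.29.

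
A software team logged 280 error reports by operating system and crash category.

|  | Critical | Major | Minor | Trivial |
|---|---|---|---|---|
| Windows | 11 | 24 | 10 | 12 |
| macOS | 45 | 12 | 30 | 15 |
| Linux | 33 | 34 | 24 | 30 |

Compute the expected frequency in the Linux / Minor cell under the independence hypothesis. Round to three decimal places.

Row total (Linux) = 121; column total (Minor) = 64; grand total N = 280.
Expected count = (row total × column total) / N = 121 × 64 / 280 = 27.657.

27.657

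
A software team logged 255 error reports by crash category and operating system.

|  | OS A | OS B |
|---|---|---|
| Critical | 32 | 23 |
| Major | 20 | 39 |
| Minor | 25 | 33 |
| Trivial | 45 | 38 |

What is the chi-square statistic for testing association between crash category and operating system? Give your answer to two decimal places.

8.83

Row totals: 55, 59, 58, 83. Column totals: 122, 133. Grand total N = 255.
Expected counts (row total × column total / N):
  Critical, OS A: 55×122/255 = 26.314
  Critical, OS B: 55×133/255 = 28.686
  Major, OS A: 59×122/255 = 28.227
  Major, OS B: 59×133/255 = 30.773
  Minor, OS A: 58×122/255 = 27.749
  Minor, OS B: 58×133/255 = 30.251
  Trivial, OS A: 83×122/255 = 39.710
  Trivial, OS B: 83×133/255 = 43.290
Contributions (O − E)²/E:
  (32 − 26.314)²/26.314 = 1.2286
  (23 − 28.686)²/28.686 = 1.1271
  (20 − 28.227)²/28.227 = 2.3978
  (39 − 30.773)²/30.773 = 2.1994
  (25 − 27.749)²/27.749 = 0.2723
  (33 − 30.251)²/30.251 = 0.2498
  (45 − 39.710)²/39.710 = 0.7047
  (38 − 43.290)²/43.290 = 0.6464
χ² = 1.2286 + 1.1271 + 2.3978 + 2.1994 + 0.2723 + 0.2498 + 0.7047 + 0.6464 = 8.83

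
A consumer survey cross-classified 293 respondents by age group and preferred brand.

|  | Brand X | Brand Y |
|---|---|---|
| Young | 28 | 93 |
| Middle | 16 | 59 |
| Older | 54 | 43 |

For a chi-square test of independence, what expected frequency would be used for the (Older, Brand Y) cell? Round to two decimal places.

64.56

Row total (Older) = 97; column total (Brand Y) = 195; grand total N = 293.
Expected count = (row total × column total) / N = 97 × 195 / 293 = 64.56.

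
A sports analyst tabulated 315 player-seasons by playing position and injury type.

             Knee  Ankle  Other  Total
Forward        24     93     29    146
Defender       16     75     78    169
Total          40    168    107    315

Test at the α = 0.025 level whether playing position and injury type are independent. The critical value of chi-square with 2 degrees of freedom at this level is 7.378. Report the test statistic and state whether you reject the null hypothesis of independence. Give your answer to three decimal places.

Grand total N = 315.
Expected counts (row total × column total / N):
  Forward, Knee: 146×40/315 = 18.5397
  Forward, Ankle: 146×168/315 = 77.8667
  Forward, Other: 146×107/315 = 49.5937
  Defender, Knee: 169×40/315 = 21.4603
  Defender, Ankle: 169×168/315 = 90.1333
  Defender, Other: 169×107/315 = 57.4063
Contributions (O − E)²/E:
  (24 − 18.5397)²/18.5397 = 1.6082
  (93 − 77.8667)²/77.8667 = 2.9411
  (29 − 49.5937)²/49.5937 = 8.5515
  (16 − 21.4603)²/21.4603 = 1.3893
  (75 − 90.1333)²/90.1333 = 2.5409
  (78 − 57.4063)²/57.4063 = 7.3877
χ² = 1.6082 + 2.9411 + 8.5515 + 1.3893 + 2.5409 + 7.3877 = 24.419
df = (2−1)(3−1) = 2. Since 24.419 > 7.378, reject the null hypothesis of independence at α = 0.025.

24.419; reject H₀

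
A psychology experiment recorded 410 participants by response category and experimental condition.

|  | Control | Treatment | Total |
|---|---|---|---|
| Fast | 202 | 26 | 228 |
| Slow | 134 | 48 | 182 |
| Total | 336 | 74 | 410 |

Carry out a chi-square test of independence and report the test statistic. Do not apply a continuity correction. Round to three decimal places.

15.334

Grand total N = 410.
Expected counts (row total × column total / N):
  Fast, Control: 228×336/410 = 186.8488
  Fast, Treatment: 228×74/410 = 41.1512
  Slow, Control: 182×336/410 = 149.1512
  Slow, Treatment: 182×74/410 = 32.8488
Contributions (O − E)²/E:
  (202 − 186.8488)²/186.8488 = 1.2286
  (26 − 41.1512)²/41.1512 = 5.5784
  (134 − 149.1512)²/149.1512 = 1.5391
  (48 − 32.8488)²/32.8488 = 6.9883
χ² = 1.2286 + 5.5784 + 1.5391 + 6.9883 = 15.334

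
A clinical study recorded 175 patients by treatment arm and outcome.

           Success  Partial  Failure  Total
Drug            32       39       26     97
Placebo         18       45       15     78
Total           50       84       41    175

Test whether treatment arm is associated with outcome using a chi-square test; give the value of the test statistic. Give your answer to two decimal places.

5.30

Grand total N = 175.
Expected counts (row total × column total / N):
  Drug, Success: 97×50/175 = 27.714
  Drug, Partial: 97×84/175 = 46.560
  Drug, Failure: 97×41/175 = 22.726
  Placebo, Success: 78×50/175 = 22.286
  Placebo, Partial: 78×84/175 = 37.440
  Placebo, Failure: 78×41/175 = 18.274
Contributions (O − E)²/E:
  (32 − 27.714)²/27.714 = 0.6628
  (39 − 46.560)²/46.560 = 1.2275
  (26 − 22.726)²/22.726 = 0.4717
  (18 − 22.286)²/22.286 = 0.8243
  (45 − 37.440)²/37.440 = 1.5265
  (15 − 18.274)²/18.274 = 0.5866
χ² = 0.6628 + 1.2275 + 0.4717 + 0.8243 + 1.5265 + 0.5866 = 5.30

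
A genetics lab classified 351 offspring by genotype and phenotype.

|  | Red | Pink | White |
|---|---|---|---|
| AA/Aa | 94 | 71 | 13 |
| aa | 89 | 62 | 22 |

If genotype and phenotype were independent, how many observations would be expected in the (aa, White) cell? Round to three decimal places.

17.251

Row total (aa) = 173; column total (White) = 35; grand total N = 351.
Expected count = (row total × column total) / N = 173 × 35 / 351 = 17.251.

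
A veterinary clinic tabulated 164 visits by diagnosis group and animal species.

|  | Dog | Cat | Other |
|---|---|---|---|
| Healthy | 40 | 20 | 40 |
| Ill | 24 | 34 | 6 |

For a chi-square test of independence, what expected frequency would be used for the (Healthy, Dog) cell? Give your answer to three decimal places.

39.024

Row total (Healthy) = 100; column total (Dog) = 64; grand total N = 164.
Expected count = (row total × column total) / N = 100 × 64 / 164 = 39.024.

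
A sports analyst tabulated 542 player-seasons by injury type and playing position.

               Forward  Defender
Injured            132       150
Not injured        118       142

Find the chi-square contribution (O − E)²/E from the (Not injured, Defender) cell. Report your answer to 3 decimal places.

Row total (Not injured) = 260; column total (Defender) = 292; N = 542.
Expected count E = 260 × 292 / 542 = 140.0738.
Contribution = (O − E)²/E = (142 − 140.0738)² / 140.0738 = 0.026.

0.026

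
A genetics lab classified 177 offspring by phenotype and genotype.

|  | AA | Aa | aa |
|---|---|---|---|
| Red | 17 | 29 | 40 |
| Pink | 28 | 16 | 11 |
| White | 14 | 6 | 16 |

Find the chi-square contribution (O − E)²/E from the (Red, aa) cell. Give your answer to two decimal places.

Row total (Red) = 86; column total (aa) = 67; N = 177.
Expected count E = 86 × 67 / 177 = 32.554.
Contribution = (O − E)²/E = (40 − 32.554)² / 32.554 = 1.70.

1.70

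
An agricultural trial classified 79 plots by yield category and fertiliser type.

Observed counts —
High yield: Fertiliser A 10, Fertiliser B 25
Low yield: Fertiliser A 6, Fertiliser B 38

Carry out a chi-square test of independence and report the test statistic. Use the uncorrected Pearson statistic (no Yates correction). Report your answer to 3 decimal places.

2.692

Row totals: 35, 44. Column totals: 16, 63. Grand total N = 79.
Expected counts (row total × column total / N):
  High yield, Fertiliser A: 35×16/79 = 7.0886
  High yield, Fertiliser B: 35×63/79 = 27.9114
  Low yield, Fertiliser A: 44×16/79 = 8.9114
  Low yield, Fertiliser B: 44×63/79 = 35.0886
Contributions (O − E)²/E:
  (10 − 7.0886)²/7.0886 = 1.1958
  (25 − 27.9114)²/27.9114 = 0.3037
  (6 − 8.9114)²/8.9114 = 0.9512
  (38 − 35.0886)²/35.0886 = 0.2416
χ² = 1.1958 + 0.3037 + 0.9512 + 0.2416 = 2.692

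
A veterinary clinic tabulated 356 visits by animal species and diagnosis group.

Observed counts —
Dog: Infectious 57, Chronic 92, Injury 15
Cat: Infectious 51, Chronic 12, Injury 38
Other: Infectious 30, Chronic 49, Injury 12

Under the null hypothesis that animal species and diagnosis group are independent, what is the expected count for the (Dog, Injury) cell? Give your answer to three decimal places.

29.944

Row total (Dog) = 164; column total (Injury) = 65; grand total N = 356.
Expected count = (row total × column total) / N = 164 × 65 / 356 = 29.944.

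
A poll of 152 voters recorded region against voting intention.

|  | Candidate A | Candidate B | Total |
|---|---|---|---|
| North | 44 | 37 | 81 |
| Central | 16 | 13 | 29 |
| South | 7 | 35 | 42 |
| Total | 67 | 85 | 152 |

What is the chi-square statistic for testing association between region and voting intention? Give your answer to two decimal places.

Grand total N = 152.
Expected counts (row total × column total / N):
  North, Candidate A: 81×67/152 = 35.704
  North, Candidate B: 81×85/152 = 45.296
  Central, Candidate A: 29×67/152 = 12.783
  Central, Candidate B: 29×85/152 = 16.217
  South, Candidate A: 42×67/152 = 18.513
  South, Candidate B: 42×85/152 = 23.487
Contributions (O − E)²/E:
  (44 − 35.704)²/35.704 = 1.9276
  (37 − 45.296)²/45.296 = 1.5194
  (16 − 12.783)²/12.783 = 0.8096
  (13 − 16.217)²/16.217 = 0.6382
  (7 − 18.513)²/18.513 = 7.1598
  (35 − 23.487)²/23.487 = 5.6435
χ² = 1.9276 + 1.5194 + 0.8096 + 0.6382 + 7.1598 + 5.6435 = 17.70

17.70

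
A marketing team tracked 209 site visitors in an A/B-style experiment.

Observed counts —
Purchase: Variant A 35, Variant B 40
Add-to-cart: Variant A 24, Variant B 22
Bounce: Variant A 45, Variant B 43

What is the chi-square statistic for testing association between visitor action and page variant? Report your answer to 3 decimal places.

0.461

Row totals: 75, 46, 88. Column totals: 104, 105. Grand total N = 209.
Expected counts (row total × column total / N):
  Purchase, Variant A: 75×104/209 = 37.3206
  Purchase, Variant B: 75×105/209 = 37.6794
  Add-to-cart, Variant A: 46×104/209 = 22.8900
  Add-to-cart, Variant B: 46×105/209 = 23.1100
  Bounce, Variant A: 88×104/209 = 43.7895
  Bounce, Variant B: 88×105/209 = 44.2105
Contributions (O − E)²/E:
  (35 − 37.3206)²/37.3206 = 0.1443
  (40 − 37.6794)²/37.6794 = 0.1429
  (24 − 22.8900)²/22.8900 = 0.0538
  (22 − 23.1100)²/23.1100 = 0.0533
  (45 − 43.7895)²/43.7895 = 0.0335
  (43 − 44.2105)²/44.2105 = 0.0331
χ² = 0.1443 + 0.1429 + 0.0538 + 0.0533 + 0.0335 + 0.0331 = 0.461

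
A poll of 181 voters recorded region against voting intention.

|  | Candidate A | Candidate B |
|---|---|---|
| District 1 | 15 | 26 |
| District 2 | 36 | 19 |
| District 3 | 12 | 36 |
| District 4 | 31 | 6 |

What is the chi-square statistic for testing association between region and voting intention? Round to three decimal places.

36.882

Row totals: 41, 55, 48, 37. Column totals: 94, 87. Grand total N = 181.
Expected counts (row total × column total / N):
  District 1, Candidate A: 41×94/181 = 21.2928
  District 1, Candidate B: 41×87/181 = 19.7072
  District 2, Candidate A: 55×94/181 = 28.5635
  District 2, Candidate B: 55×87/181 = 26.4365
  District 3, Candidate A: 48×94/181 = 24.9282
  District 3, Candidate B: 48×87/181 = 23.0718
  District 4, Candidate A: 37×94/181 = 19.2155
  District 4, Candidate B: 37×87/181 = 17.7845
Contributions (O − E)²/E:
  (15 − 21.2928)²/21.2928 = 1.8598
  (26 − 19.7072)²/19.7072 = 2.0094
  (36 − 28.5635)²/28.5635 = 1.9361
  (19 − 26.4365)²/26.4365 = 2.0919
  (12 − 24.9282)²/24.9282 = 6.7048
  (36 − 23.0718)²/23.0718 = 7.2443
  (31 − 19.2155)²/19.2155 = 7.2272
  (6 − 17.7845)²/17.7845 = 7.8087
χ² = 1.8598 + 2.0094 + 1.9361 + 2.0919 + 6.7048 + 7.2443 + 7.2272 + 7.8087 = 36.882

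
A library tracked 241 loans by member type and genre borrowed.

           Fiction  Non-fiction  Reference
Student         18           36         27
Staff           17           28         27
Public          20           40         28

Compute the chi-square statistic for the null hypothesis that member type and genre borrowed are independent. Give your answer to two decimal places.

Row totals: 81, 72, 88. Column totals: 55, 104, 82. Grand total N = 241.
Expected counts (row total × column total / N):
  Student, Fiction: 81×55/241 = 18.485
  Student, Non-fiction: 81×104/241 = 34.954
  Student, Reference: 81×82/241 = 27.560
  Staff, Fiction: 72×55/241 = 16.432
  Staff, Non-fiction: 72×104/241 = 31.071
  Staff, Reference: 72×82/241 = 24.498
  Public, Fiction: 88×55/241 = 20.083
  Public, Non-fiction: 88×104/241 = 37.975
  Public, Reference: 88×82/241 = 29.942
Contributions (O − E)²/E:
  (18 − 18.485)²/18.485 = 0.0127
  (36 − 34.954)²/34.954 = 0.0313
  (27 − 27.560)²/27.560 = 0.0114
  (17 − 16.432)²/16.432 = 0.0196
  (28 − 31.071)²/31.071 = 0.3035
  (27 − 24.498)²/24.498 = 0.2555
  (20 − 20.083)²/20.083 = 0.0003
  (40 − 37.975)²/37.975 = 0.1080
  (28 − 29.942)²/29.942 = 0.1260
χ² = 0.0127 + 0.0313 + 0.0114 + 0.0196 + 0.3035 + 0.2555 + 0.0003 + 0.1080 + 0.1260 = 0.87

0.87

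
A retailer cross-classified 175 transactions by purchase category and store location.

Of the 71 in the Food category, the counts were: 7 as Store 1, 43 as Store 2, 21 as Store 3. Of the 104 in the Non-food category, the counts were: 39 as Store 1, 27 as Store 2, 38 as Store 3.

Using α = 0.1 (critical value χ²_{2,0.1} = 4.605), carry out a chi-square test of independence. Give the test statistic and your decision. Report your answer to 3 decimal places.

25.500; reject H₀

Row totals: 71, 104. Column totals: 46, 70, 59. Grand total N = 175.
Expected counts (row total × column total / N):
  Food, Store 1: 71×46/175 = 18.6629
  Food, Store 2: 71×70/175 = 28.4000
  Food, Store 3: 71×59/175 = 23.9371
  Non-food, Store 1: 104×46/175 = 27.3371
  Non-food, Store 2: 104×70/175 = 41.6000
  Non-food, Store 3: 104×59/175 = 35.0629
Contributions (O − E)²/E:
  (7 − 18.6629)²/18.6629 = 7.2884
  (43 − 28.4000)²/28.4000 = 7.5056
  (21 − 23.9371)²/23.9371 = 0.3604
  (39 − 27.3371)²/27.3371 = 4.9758
  (27 − 41.6000)²/41.6000 = 5.1240
  (38 − 35.0629)²/35.0629 = 0.2460
χ² = 7.2884 + 7.5056 + 0.3604 + 4.9758 + 5.1240 + 0.2460 = 25.500
df = (2−1)(3−1) = 2. Since 25.500 > 4.605, reject the null hypothesis of independence at α = 0.1.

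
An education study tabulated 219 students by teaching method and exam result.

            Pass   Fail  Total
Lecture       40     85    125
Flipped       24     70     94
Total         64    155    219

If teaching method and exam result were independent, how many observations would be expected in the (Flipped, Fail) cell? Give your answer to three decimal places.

66.530

Row total (Flipped) = 94; column total (Fail) = 155; grand total N = 219.
Expected count = (row total × column total) / N = 94 × 155 / 219 = 66.530.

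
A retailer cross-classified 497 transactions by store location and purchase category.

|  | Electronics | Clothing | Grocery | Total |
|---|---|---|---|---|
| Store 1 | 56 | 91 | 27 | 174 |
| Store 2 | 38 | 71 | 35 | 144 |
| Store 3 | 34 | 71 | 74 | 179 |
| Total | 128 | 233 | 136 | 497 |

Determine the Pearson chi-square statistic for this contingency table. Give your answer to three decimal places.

Grand total N = 497.
Expected counts (row total × column total / N):
  Store 1, Electronics: 174×128/497 = 44.8129
  Store 1, Clothing: 174×233/497 = 81.5734
  Store 1, Grocery: 174×136/497 = 47.6137
  Store 2, Electronics: 144×128/497 = 37.0865
  Store 2, Clothing: 144×233/497 = 67.5091
  Store 2, Grocery: 144×136/497 = 39.4044
  Store 3, Electronics: 179×128/497 = 46.1006
  Store 3, Clothing: 179×233/497 = 83.9175
  Store 3, Grocery: 179×136/497 = 48.9819
Contributions (O − E)²/E:
  (56 − 44.8129)²/44.8129 = 2.7927
  (91 − 81.5734)²/81.5734 = 1.0893
  (27 − 47.6137)²/47.6137 = 8.9244
  (38 − 37.0865)²/37.0865 = 0.0225
  (71 − 67.5091)²/67.5091 = 0.1805
  (35 − 39.4044)²/39.4044 = 0.4923
  (34 − 46.1006)²/46.1006 = 3.1762
  (71 − 83.9175)²/83.9175 = 1.9884
  (74 − 48.9819)²/48.9819 = 12.7783
χ² = 2.7927 + 1.0893 + 8.9244 + 0.0225 + 0.1805 + 0.4923 + 3.1762 + 1.9884 + 12.7783 = 31.445

31.445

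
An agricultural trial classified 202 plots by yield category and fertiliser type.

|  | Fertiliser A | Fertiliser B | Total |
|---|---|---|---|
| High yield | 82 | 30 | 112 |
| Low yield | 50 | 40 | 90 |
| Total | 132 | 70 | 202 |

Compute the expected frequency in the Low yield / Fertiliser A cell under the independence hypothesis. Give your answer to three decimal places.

58.812

Row total (Low yield) = 90; column total (Fertiliser A) = 132; grand total N = 202.
Expected count = (row total × column total) / N = 90 × 132 / 202 = 58.812.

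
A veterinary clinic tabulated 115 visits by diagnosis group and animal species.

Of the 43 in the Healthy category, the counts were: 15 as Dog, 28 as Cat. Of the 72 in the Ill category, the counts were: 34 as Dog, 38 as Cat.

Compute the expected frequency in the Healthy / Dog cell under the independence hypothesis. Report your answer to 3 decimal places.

18.322

Row total (Healthy) = 43; column total (Dog) = 49; grand total N = 115.
Expected count = (row total × column total) / N = 43 × 49 / 115 = 18.322.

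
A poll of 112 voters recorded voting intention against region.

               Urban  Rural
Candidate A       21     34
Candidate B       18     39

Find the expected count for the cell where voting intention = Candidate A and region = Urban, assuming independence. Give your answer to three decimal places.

Row total (Candidate A) = 55; column total (Urban) = 39; grand total N = 112.
Expected count = (row total × column total) / N = 55 × 39 / 112 = 19.152.

19.152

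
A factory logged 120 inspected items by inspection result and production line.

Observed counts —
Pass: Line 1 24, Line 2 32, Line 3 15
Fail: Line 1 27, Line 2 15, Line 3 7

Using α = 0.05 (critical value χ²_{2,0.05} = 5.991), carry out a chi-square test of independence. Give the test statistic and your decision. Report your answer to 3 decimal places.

Row totals: 71, 49. Column totals: 51, 47, 22. Grand total N = 120.
Expected counts (row total × column total / N):
  Pass, Line 1: 71×51/120 = 30.1750
  Pass, Line 2: 71×47/120 = 27.8083
  Pass, Line 3: 71×22/120 = 13.0167
  Fail, Line 1: 49×51/120 = 20.8250
  Fail, Line 2: 49×47/120 = 19.1917
  Fail, Line 3: 49×22/120 = 8.9833
Contributions (O − E)²/E:
  (24 − 30.1750)²/30.1750 = 1.2636
  (32 − 27.8083)²/27.8083 = 0.6318
  (15 − 13.0167)²/13.0167 = 0.3022
  (27 − 20.8250)²/20.8250 = 1.8310
  (15 − 19.1917)²/19.1917 = 0.9155
  (7 − 8.9833)²/8.9833 = 0.4379
χ² = 1.2636 + 0.6318 + 0.3022 + 1.8310 + 0.9155 + 0.4379 = 5.382
df = (2−1)(3−1) = 2. Since 5.382 < 5.991, fail to reject the null hypothesis of independence at α = 0.05.

5.382; fail to reject H₀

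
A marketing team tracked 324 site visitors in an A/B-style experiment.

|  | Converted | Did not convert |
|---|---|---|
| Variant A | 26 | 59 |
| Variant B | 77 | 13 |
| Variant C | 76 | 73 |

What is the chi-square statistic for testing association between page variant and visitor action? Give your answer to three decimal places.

Row totals: 85, 90, 149. Column totals: 179, 145. Grand total N = 324.
Expected counts (row total × column total / N):
  Variant A, Converted: 85×179/324 = 46.9599
  Variant A, Did not convert: 85×145/324 = 38.0401
  Variant B, Converted: 90×179/324 = 49.7222
  Variant B, Did not convert: 90×145/324 = 40.2778
  Variant C, Converted: 149×179/324 = 82.3179
  Variant C, Did not convert: 149×145/324 = 66.6821
Contributions (O − E)²/E:
  (26 − 46.9599)²/46.9599 = 9.3552
  (59 − 38.0401)²/38.0401 = 11.5488
  (77 − 49.7222)²/49.7222 = 14.9647
  (13 − 40.2778)²/40.2778 = 18.4737
  (76 − 82.3179)²/82.3179 = 0.4849
  (73 − 66.6821)²/66.6821 = 0.5986
χ² = 9.3552 + 11.5488 + 14.9647 + 18.4737 + 0.4849 + 0.5986 = 55.426

55.426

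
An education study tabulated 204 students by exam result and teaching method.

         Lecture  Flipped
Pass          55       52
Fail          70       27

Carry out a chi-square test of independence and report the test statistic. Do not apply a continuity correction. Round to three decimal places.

Row totals: 107, 97. Column totals: 125, 79. Grand total N = 204.
Expected counts (row total × column total / N):
  Pass, Lecture: 107×125/204 = 65.5637
  Pass, Flipped: 107×79/204 = 41.4363
  Fail, Lecture: 97×125/204 = 59.4363
  Fail, Flipped: 97×79/204 = 37.5637
Contributions (O − E)²/E:
  (55 − 65.5637)²/65.5637 = 1.7020
  (52 − 41.4363)²/41.4363 = 2.6931
  (70 − 59.4363)²/59.4363 = 1.8775
  (27 − 37.5637)²/37.5637 = 2.9707
χ² = 1.7020 + 2.6931 + 1.8775 + 2.9707 = 9.243

9.243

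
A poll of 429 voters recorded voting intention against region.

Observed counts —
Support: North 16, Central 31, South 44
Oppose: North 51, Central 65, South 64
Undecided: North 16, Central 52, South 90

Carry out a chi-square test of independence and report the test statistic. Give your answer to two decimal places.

23.33

Row totals: 91, 180, 158. Column totals: 83, 148, 198. Grand total N = 429.
Expected counts (row total × column total / N):
  Support, North: 91×83/429 = 17.606
  Support, Central: 91×148/429 = 31.394
  Support, South: 91×198/429 = 42.000
  Oppose, North: 180×83/429 = 34.825
  Oppose, Central: 180×148/429 = 62.098
  Oppose, South: 180×198/429 = 83.077
  Undecided, North: 158×83/429 = 30.569
  Undecided, Central: 158×148/429 = 54.508
  Undecided, South: 158×198/429 = 72.923
Contributions (O − E)²/E:
  (16 − 17.606)²/17.606 = 0.1465
  (31 − 31.394)²/31.394 = 0.0049
  (44 − 42.000)²/42.000 = 0.0952
  (51 − 34.825)²/34.825 = 7.5127
  (65 − 62.098)²/62.098 = 0.1356
  (64 − 83.077)²/83.077 = 4.3807
  (16 − 30.569)²/30.569 = 6.9435
  (52 − 54.508)²/54.508 = 0.1154
  (90 − 72.923)²/72.923 = 3.9991
χ² = 0.1465 + 0.0049 + 0.0952 + 7.5127 + 0.1356 + 4.3807 + 6.9435 + 0.1154 + 3.9991 = 23.33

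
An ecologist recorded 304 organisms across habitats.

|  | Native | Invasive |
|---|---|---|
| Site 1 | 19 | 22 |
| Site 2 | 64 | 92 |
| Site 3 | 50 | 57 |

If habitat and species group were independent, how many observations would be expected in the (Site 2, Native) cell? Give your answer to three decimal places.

Row total (Site 2) = 156; column total (Native) = 133; grand total N = 304.
Expected count = (row total × column total) / N = 156 × 133 / 304 = 68.250.

68.250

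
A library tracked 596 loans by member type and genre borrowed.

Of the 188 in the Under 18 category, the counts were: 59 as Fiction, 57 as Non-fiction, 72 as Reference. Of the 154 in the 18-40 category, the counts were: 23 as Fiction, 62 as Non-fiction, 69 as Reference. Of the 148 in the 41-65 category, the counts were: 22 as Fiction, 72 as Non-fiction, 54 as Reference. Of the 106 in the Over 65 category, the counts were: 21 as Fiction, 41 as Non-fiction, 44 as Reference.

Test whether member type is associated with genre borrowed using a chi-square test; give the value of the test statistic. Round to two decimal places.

Row totals: 188, 154, 148, 106. Column totals: 125, 232, 239. Grand total N = 596.
Expected counts (row total × column total / N):
  Under 18, Fiction: 188×125/596 = 39.430
  Under 18, Non-fiction: 188×232/596 = 73.181
  Under 18, Reference: 188×239/596 = 75.389
  18-40, Fiction: 154×125/596 = 32.299
  18-40, Non-fiction: 154×232/596 = 59.946
  18-40, Reference: 154×239/596 = 61.755
  41-65, Fiction: 148×125/596 = 31.040
  41-65, Non-fiction: 148×232/596 = 57.611
  41-65, Reference: 148×239/596 = 59.349
  Over 65, Fiction: 106×125/596 = 22.232
  Over 65, Non-fiction: 106×232/596 = 41.262
  Over 65, Reference: 106×239/596 = 42.507
Contributions (O − E)²/E:
  (59 − 39.430)²/39.430 = 9.7130
  (57 − 73.181)²/73.181 = 3.5778
  (72 − 75.389)²/75.389 = 0.1523
  (23 − 32.299)²/32.299 = 2.6772
  (62 − 59.946)²/59.946 = 0.0704
  (69 − 61.755)²/61.755 = 0.8500
  (22 − 31.040)²/31.040 = 2.6328
  (72 − 57.611)²/57.611 = 3.5938
  (54 − 59.349)²/59.349 = 0.4821
  (21 − 22.232)²/22.232 = 0.0683
  (41 − 41.262)²/41.262 = 0.0017
  (44 − 42.507)²/42.507 = 0.0524
χ² = 9.7130 + 3.5778 + 0.1523 + 2.6772 + 0.0704 + 0.8500 + 2.6328 + 3.5938 + 0.4821 + 0.0683 + 0.0017 + 0.0524 = 23.87

23.87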